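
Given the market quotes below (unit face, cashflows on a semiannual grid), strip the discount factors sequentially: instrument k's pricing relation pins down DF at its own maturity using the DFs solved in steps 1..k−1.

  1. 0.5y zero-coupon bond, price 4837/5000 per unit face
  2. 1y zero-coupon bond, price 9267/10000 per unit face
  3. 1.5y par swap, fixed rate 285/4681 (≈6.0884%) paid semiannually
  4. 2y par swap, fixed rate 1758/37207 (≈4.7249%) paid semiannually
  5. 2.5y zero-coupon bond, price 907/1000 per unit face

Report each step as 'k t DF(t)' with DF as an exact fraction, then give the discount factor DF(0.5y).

step 1 [0.5y] zero: DF = P = 4837/5000 ≈ 0.967400
step 2 [1y] zero: DF = P = 9267/10000 ≈ 0.926700
step 3 [1.5y] swap r/2=285/9362: DF=(1 − 285/9362·(0.967400+0.926700))/(1+285/9362) = 1829/2000 ≈ 0.914500
step 4 [2y] swap r/2=879/37207: DF=(1 − 879/37207·(0.967400+0.926700+0.914500))/(1+879/37207) = 9121/10000 ≈ 0.912100
step 5 [2.5y] zero: DF = P = 907/1000 ≈ 0.907000

1 1/2 4837/5000
2 1 9267/10000
3 3/2 1829/2000
4 2 9121/10000
5 5/2 907/1000
DF(0.5y) = 4837/5000 ≈ 0.967400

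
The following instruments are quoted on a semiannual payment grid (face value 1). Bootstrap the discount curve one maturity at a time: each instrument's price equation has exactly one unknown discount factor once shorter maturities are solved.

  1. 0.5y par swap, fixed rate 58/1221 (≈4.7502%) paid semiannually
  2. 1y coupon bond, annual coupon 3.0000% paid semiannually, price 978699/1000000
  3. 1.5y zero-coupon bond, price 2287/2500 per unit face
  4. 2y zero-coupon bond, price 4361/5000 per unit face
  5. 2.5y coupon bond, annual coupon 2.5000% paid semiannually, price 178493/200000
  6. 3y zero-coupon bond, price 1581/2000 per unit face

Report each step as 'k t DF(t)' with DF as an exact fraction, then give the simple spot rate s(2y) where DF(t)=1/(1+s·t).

1 1/2 1221/1250
2 1 4749/5000
3 3/2 2287/2500
4 2 4361/5000
5 5/2 2089/2500
6 3 1581/2000
s(2y) = (1/(4361/5000) − 1)/(2) = 639/8722 ≈ 7.3263%

step 1 [0.5y] swap r/2=29/1221: DF=(1 − 29/1221·(0))/(1+29/1221) = 1221/1250 ≈ 0.976800
step 2 [1y] bond c/2=3/200: DF=(978699/1000000 − 3/200·(0.976800))/(1+3/200) = 4749/5000 ≈ 0.949800
step 3 [1.5y] zero: DF = P = 2287/2500 ≈ 0.914800
step 4 [2y] zero: DF = P = 4361/5000 ≈ 0.872200
step 5 [2.5y] bond c/2=1/80: DF=(178493/200000 − 1/80·(0.976800+0.949800+0.914800+0.872200))/(1+1/80) = 2089/2500 ≈ 0.835600
step 6 [3y] zero: DF = P = 1581/2000 ≈ 0.790500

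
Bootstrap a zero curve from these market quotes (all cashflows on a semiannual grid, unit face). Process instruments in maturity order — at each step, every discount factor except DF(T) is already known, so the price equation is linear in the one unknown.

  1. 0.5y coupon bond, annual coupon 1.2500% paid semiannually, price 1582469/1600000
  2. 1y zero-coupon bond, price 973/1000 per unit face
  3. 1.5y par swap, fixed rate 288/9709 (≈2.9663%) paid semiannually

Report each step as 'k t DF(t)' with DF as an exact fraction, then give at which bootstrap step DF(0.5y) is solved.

step 1 [0.5y] bond c/2=1/160: DF=(1582469/1600000 − 1/160·(0))/(1+1/160) = 9829/10000 ≈ 0.982900
step 2 [1y] zero: DF = P = 973/1000 ≈ 0.973000
step 3 [1.5y] swap r/2=144/9709: DF=(1 − 144/9709·(0.982900+0.973000))/(1+144/9709) = 598/625 ≈ 0.956800

1 1/2 9829/10000
2 1 973/1000
3 3/2 598/625
DF(0.5y) is solved at step 1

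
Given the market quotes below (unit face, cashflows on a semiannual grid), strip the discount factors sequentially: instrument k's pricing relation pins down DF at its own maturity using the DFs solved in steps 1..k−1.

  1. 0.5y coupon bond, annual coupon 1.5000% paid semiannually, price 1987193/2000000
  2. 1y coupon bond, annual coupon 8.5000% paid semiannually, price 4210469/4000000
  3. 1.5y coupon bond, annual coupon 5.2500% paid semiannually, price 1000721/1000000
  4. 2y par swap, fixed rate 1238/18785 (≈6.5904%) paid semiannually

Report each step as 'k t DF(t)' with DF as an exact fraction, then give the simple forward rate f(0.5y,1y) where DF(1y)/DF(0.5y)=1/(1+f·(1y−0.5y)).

1 1/2 4931/5000
2 1 1939/2000
3 3/2 9251/10000
4 2 4381/5000
f(0.5y,1y) = ((4931/5000)/(1939/2000) − 1)/(1/2) = 334/9695 ≈ 3.4451%

step 1 [0.5y] bond c/2=3/400: DF=(1987193/2000000 − 3/400·(0))/(1+3/400) = 4931/5000 ≈ 0.986200
step 2 [1y] bond c/2=17/400: DF=(4210469/4000000 − 17/400·(0.986200))/(1+17/400) = 1939/2000 ≈ 0.969500
step 3 [1.5y] bond c/2=21/800: DF=(1000721/1000000 − 21/800·(0.986200+0.969500))/(1+21/800) = 9251/10000 ≈ 0.925100
step 4 [2y] swap r/2=619/18785: DF=(1 − 619/18785·(0.986200+0.969500+0.925100))/(1+619/18785) = 4381/5000 ≈ 0.876200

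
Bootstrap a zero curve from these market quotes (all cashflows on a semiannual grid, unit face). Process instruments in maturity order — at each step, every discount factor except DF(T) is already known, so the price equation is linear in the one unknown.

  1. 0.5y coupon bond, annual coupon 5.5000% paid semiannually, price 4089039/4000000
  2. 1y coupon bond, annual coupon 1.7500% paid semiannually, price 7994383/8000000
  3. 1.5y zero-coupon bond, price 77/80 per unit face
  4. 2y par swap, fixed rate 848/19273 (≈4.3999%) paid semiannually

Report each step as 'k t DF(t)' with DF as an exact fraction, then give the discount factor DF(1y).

1 1/2 9949/10000
2 1 491/500
3 3/2 77/80
4 2 572/625
DF(1y) = 491/500 ≈ 0.982000

step 1 [0.5y] bond c/2=11/400: DF=(4089039/4000000 − 11/400·(0))/(1+11/400) = 9949/10000 ≈ 0.994900
step 2 [1y] bond c/2=7/800: DF=(7994383/8000000 − 7/800·(0.994900))/(1+7/800) = 491/500 ≈ 0.982000
step 3 [1.5y] zero: DF = P = 77/80 ≈ 0.962500
step 4 [2y] swap r/2=424/19273: DF=(1 − 424/19273·(0.994900+0.982000+0.962500))/(1+424/19273) = 572/625 ≈ 0.915200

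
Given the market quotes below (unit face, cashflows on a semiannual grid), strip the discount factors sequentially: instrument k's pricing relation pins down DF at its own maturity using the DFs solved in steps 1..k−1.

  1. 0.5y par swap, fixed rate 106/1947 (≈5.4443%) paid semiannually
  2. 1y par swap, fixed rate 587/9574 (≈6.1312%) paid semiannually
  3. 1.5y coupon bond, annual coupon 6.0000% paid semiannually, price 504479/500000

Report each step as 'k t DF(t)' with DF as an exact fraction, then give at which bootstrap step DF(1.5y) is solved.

1 1/2 1947/2000
2 1 9413/10000
3 3/2 4619/5000
DF(1.5y) is solved at step 3

step 1 [0.5y] swap r/2=53/1947: DF=(1 − 53/1947·(0))/(1+53/1947) = 1947/2000 ≈ 0.973500
step 2 [1y] swap r/2=587/19148: DF=(1 − 587/19148·(0.973500))/(1+587/19148) = 9413/10000 ≈ 0.941300
step 3 [1.5y] bond c/2=3/100: DF=(504479/500000 − 3/100·(0.973500+0.941300))/(1+3/100) = 4619/5000 ≈ 0.923800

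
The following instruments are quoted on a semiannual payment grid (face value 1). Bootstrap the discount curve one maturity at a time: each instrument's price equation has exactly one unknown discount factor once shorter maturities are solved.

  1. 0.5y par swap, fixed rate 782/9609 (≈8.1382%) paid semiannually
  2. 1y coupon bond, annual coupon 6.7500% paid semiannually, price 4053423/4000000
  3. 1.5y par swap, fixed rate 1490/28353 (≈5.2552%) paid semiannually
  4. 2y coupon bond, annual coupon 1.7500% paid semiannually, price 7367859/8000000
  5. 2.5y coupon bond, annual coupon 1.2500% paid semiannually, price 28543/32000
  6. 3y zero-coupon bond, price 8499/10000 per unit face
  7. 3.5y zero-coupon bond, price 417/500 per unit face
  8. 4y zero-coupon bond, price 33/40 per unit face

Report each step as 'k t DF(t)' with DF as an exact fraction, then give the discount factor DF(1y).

1 1/2 9609/10000
2 1 9489/10000
3 3/2 1851/2000
4 2 2221/2500
5 5/2 8633/10000
6 3 8499/10000
7 7/2 417/500
8 4 33/40
DF(1y) = 9489/10000 ≈ 0.948900

step 1 [0.5y] swap r/2=391/9609: DF=(1 − 391/9609·(0))/(1+391/9609) = 9609/10000 ≈ 0.960900
step 2 [1y] bond c/2=27/800: DF=(4053423/4000000 − 27/800·(0.960900))/(1+27/800) = 9489/10000 ≈ 0.948900
step 3 [1.5y] swap r/2=745/28353: DF=(1 − 745/28353·(0.960900+0.948900))/(1+745/28353) = 1851/2000 ≈ 0.925500
step 4 [2y] bond c/2=7/800: DF=(7367859/8000000 − 7/800·(0.960900+0.948900+0.925500))/(1+7/800) = 2221/2500 ≈ 0.888400
step 5 [2.5y] bond c/2=1/160: DF=(28543/32000 − 1/160·(0.960900+0.948900+0.925500+0.888400))/(1+1/160) = 8633/10000 ≈ 0.863300
step 6 [3y] zero: DF = P = 8499/10000 ≈ 0.849900
step 7 [3.5y] zero: DF = P = 417/500 ≈ 0.834000
step 8 [4y] zero: DF = P = 33/40 ≈ 0.825000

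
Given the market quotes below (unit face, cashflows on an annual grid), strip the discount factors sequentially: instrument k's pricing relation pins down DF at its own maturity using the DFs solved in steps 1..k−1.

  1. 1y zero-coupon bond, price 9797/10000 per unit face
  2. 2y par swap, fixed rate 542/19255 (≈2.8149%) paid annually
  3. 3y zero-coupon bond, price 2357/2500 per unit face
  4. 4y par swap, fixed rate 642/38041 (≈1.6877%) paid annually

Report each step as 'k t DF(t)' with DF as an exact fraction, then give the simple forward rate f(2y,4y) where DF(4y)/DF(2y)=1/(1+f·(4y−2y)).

1 1 9797/10000
2 2 4729/5000
3 3 2357/2500
4 4 4679/5000
f(2y,4y) = ((4729/5000)/(4679/5000) − 1)/(2) = 25/4679 ≈ 0.5343%

step 1 [1y] zero: DF = P = 9797/10000 ≈ 0.979700
step 2 [2y] swap r/1=542/19255: DF=(1 − 542/19255·(0.979700))/(1+542/19255) = 4729/5000 ≈ 0.945800
step 3 [3y] zero: DF = P = 2357/2500 ≈ 0.942800
step 4 [4y] swap r/1=642/38041: DF=(1 − 642/38041·(0.979700+0.945800+0.942800))/(1+642/38041) = 4679/5000 ≈ 0.935800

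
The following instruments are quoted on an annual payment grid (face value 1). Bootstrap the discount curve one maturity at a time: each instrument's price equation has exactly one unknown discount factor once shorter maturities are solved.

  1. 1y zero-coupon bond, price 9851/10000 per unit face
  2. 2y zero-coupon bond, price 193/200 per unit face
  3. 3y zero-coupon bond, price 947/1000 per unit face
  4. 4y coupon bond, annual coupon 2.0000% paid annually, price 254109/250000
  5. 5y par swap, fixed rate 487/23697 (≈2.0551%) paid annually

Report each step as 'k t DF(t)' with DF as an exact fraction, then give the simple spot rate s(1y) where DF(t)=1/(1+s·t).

1 1 9851/10000
2 2 193/200
3 3 947/1000
4 4 9397/10000
5 5 4513/5000
s(1y) = (1/(9851/10000) − 1)/(1) = 149/9851 ≈ 1.5125%

step 1 [1y] zero: DF = P = 9851/10000 ≈ 0.985100
step 2 [2y] zero: DF = P = 193/200 ≈ 0.965000
step 3 [3y] zero: DF = P = 947/1000 ≈ 0.947000
step 4 [4y] bond c/1=1/50: DF=(254109/250000 − 1/50·(0.985100+0.965000+0.947000))/(1+1/50) = 9397/10000 ≈ 0.939700
step 5 [5y] swap r/1=487/23697: DF=(1 − 487/23697·(0.985100+0.965000+0.947000+0.939700))/(1+487/23697) = 4513/5000 ≈ 0.902600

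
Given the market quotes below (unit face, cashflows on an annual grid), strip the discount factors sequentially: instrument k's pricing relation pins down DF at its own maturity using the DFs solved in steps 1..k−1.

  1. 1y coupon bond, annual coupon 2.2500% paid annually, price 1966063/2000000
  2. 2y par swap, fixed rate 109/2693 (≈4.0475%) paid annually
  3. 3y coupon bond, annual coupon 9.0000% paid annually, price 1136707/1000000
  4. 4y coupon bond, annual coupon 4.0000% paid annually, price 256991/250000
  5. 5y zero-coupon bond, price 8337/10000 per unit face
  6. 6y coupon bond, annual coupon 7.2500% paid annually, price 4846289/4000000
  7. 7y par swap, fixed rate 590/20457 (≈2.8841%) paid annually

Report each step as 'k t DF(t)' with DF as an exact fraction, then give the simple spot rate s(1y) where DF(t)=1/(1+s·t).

step 1 [1y] bond c/1=9/400: DF=(1966063/2000000 − 9/400·(0))/(1+9/400) = 4807/5000 ≈ 0.961400
step 2 [2y] swap r/1=109/2693: DF=(1 − 109/2693·(0.961400))/(1+109/2693) = 9237/10000 ≈ 0.923700
step 3 [3y] bond c/1=9/100: DF=(1136707/1000000 − 9/100·(0.961400+0.923700))/(1+9/100) = 1109/1250 ≈ 0.887200
step 4 [4y] bond c/1=1/25: DF=(256991/250000 − 1/25·(0.961400+0.923700+0.887200))/(1+1/25) = 4409/5000 ≈ 0.881800
step 5 [5y] zero: DF = P = 8337/10000 ≈ 0.833700
step 6 [6y] bond c/1=29/400: DF=(4846289/4000000 − 29/400·(0.961400+0.923700+0.887200+0.881800+0.833700))/(1+29/400) = 8263/10000 ≈ 0.826300
step 7 [7y] swap r/1=590/20457: DF=(1 − 590/20457·(0.961400+0.923700+0.887200+0.881800+0.833700+0.826300))/(1+590/20457) = 823/1000 ≈ 0.823000

1 1 4807/5000
2 2 9237/10000
3 3 1109/1250
4 4 4409/5000
5 5 8337/10000
6 6 8263/10000
7 7 823/1000
s(1y) = (1/(4807/5000) − 1)/(1) = 193/4807 ≈ 4.0150%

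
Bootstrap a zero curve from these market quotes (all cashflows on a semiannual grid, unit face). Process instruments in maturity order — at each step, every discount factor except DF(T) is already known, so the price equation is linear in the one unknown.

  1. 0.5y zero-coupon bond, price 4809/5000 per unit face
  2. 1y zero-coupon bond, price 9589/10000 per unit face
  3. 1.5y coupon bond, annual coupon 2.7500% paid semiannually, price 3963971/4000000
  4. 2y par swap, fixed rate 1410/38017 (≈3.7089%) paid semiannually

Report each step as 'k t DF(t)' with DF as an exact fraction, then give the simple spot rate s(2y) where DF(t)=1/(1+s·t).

1 1/2 4809/5000
2 1 9589/10000
3 3/2 1903/2000
4 2 1859/2000
s(2y) = (1/(1859/2000) − 1)/(2) = 141/3718 ≈ 3.7924%

step 1 [0.5y] zero: DF = P = 4809/5000 ≈ 0.961800
step 2 [1y] zero: DF = P = 9589/10000 ≈ 0.958900
step 3 [1.5y] bond c/2=11/800: DF=(3963971/4000000 − 11/800·(0.961800+0.958900))/(1+11/800) = 1903/2000 ≈ 0.951500
step 4 [2y] swap r/2=705/38017: DF=(1 − 705/38017·(0.961800+0.958900+0.951500))/(1+705/38017) = 1859/2000 ≈ 0.929500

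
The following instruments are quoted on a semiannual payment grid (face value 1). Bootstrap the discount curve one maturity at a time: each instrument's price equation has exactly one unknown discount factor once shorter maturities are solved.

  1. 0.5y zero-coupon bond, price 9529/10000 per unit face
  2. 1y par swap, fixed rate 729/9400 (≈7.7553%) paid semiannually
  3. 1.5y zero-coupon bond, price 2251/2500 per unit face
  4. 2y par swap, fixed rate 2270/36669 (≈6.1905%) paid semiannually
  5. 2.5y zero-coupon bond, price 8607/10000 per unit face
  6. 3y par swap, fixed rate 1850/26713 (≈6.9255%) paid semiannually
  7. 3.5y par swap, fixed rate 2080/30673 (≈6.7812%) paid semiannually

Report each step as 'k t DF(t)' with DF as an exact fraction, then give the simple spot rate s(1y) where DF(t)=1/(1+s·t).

1 1/2 9529/10000
2 1 9271/10000
3 3/2 2251/2500
4 2 1773/2000
5 5/2 8607/10000
6 3 163/200
7 7/2 99/125
s(1y) = (1/(9271/10000) − 1)/(1) = 729/9271 ≈ 7.8632%

step 1 [0.5y] zero: DF = P = 9529/10000 ≈ 0.952900
step 2 [1y] swap r/2=729/18800: DF=(1 − 729/18800·(0.952900))/(1+729/18800) = 9271/10000 ≈ 0.927100
step 3 [1.5y] zero: DF = P = 2251/2500 ≈ 0.900400
step 4 [2y] swap r/2=1135/36669: DF=(1 − 1135/36669·(0.952900+0.927100+0.900400))/(1+1135/36669) = 1773/2000 ≈ 0.886500
step 5 [2.5y] zero: DF = P = 8607/10000 ≈ 0.860700
step 6 [3y] swap r/2=925/26713: DF=(1 − 925/26713·(0.952900+0.927100+0.900400+0.886500+0.860700))/(1+925/26713) = 163/200 ≈ 0.815000
step 7 [3.5y] swap r/2=1040/30673: DF=(1 − 1040/30673·(0.952900+0.927100+0.900400+0.886500+0.860700+0.815000))/(1+1040/30673) = 99/125 ≈ 0.792000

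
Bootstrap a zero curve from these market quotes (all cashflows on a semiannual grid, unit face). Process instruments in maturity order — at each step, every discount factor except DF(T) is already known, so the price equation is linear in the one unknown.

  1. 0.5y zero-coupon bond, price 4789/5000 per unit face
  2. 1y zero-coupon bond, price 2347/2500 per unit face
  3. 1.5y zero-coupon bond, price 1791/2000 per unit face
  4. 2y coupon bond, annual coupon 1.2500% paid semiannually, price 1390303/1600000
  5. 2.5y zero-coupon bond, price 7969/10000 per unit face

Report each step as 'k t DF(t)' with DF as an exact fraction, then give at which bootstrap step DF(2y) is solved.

1 1/2 4789/5000
2 1 2347/2500
3 3/2 1791/2000
4 2 4231/5000
5 5/2 7969/10000
DF(2y) is solved at step 4

step 1 [0.5y] zero: DF = P = 4789/5000 ≈ 0.957800
step 2 [1y] zero: DF = P = 2347/2500 ≈ 0.938800
step 3 [1.5y] zero: DF = P = 1791/2000 ≈ 0.895500
step 4 [2y] bond c/2=1/160: DF=(1390303/1600000 − 1/160·(0.957800+0.938800+0.895500))/(1+1/160) = 4231/5000 ≈ 0.846200
step 5 [2.5y] zero: DF = P = 7969/10000 ≈ 0.796900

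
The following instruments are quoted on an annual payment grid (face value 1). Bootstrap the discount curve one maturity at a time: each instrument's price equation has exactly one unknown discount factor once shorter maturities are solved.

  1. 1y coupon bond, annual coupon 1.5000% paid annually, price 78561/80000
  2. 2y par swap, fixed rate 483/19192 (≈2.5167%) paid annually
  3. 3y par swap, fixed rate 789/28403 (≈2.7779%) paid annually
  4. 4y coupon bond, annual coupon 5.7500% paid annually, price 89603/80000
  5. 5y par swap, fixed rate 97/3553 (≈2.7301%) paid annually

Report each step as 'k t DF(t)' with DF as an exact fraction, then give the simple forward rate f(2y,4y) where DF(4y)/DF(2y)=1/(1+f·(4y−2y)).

step 1 [1y] bond c/1=3/200: DF=(78561/80000 − 3/200·(0))/(1+3/200) = 387/400 ≈ 0.967500
step 2 [2y] swap r/1=483/19192: DF=(1 − 483/19192·(0.967500))/(1+483/19192) = 9517/10000 ≈ 0.951700
step 3 [3y] swap r/1=789/28403: DF=(1 − 789/28403·(0.967500+0.951700))/(1+789/28403) = 9211/10000 ≈ 0.921100
step 4 [4y] bond c/1=23/400: DF=(89603/80000 − 23/400·(0.967500+0.951700+0.921100))/(1+23/400) = 9047/10000 ≈ 0.904700
step 5 [5y] swap r/1=97/3553: DF=(1 − 97/3553·(0.967500+0.951700+0.921100+0.904700))/(1+97/3553) = 8739/10000 ≈ 0.873900

1 1 387/400
2 2 9517/10000
3 3 9211/10000
4 4 9047/10000
5 5 8739/10000
f(2y,4y) = ((9517/10000)/(9047/10000) − 1)/(2) = 235/9047 ≈ 2.5975%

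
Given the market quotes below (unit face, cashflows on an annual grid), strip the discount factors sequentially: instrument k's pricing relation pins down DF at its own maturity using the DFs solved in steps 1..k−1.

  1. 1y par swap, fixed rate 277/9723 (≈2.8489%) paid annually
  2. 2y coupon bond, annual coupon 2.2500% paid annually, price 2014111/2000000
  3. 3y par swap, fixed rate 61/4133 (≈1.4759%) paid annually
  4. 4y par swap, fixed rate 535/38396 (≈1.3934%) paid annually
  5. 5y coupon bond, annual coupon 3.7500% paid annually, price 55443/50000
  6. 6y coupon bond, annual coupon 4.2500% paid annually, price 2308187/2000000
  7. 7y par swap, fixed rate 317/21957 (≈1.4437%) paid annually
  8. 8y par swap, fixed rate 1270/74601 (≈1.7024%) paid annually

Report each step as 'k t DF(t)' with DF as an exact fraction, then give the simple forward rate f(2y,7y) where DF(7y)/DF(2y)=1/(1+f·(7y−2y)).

step 1 [1y] swap r/1=277/9723: DF=(1 − 277/9723·(0))/(1+277/9723) = 9723/10000 ≈ 0.972300
step 2 [2y] bond c/1=9/400: DF=(2014111/2000000 − 9/400·(0.972300))/(1+9/400) = 1927/2000 ≈ 0.963500
step 3 [3y] swap r/1=61/4133: DF=(1 − 61/4133·(0.972300+0.963500))/(1+61/4133) = 9573/10000 ≈ 0.957300
step 4 [4y] swap r/1=535/38396: DF=(1 − 535/38396·(0.972300+0.963500+0.957300))/(1+535/38396) = 1893/2000 ≈ 0.946500
step 5 [5y] bond c/1=3/80: DF=(55443/50000 − 3/80·(0.972300+0.963500+0.957300+0.946500))/(1+3/80) = 93/100 ≈ 0.930000
step 6 [6y] bond c/1=17/400: DF=(2308187/2000000 − 17/400·(0.972300+0.963500+0.957300+0.946500+0.930000))/(1+17/400) = 4563/5000 ≈ 0.912600
step 7 [7y] swap r/1=317/21957: DF=(1 − 317/21957·(0.972300+0.963500+0.957300+0.946500+0.930000+0.912600))/(1+317/21957) = 9049/10000 ≈ 0.904900
step 8 [8y] swap r/1=1270/74601: DF=(1 − 1270/74601·(0.972300+0.963500+0.957300+0.946500+0.930000+0.912600+0.904900))/(1+1270/74601) = 873/1000 ≈ 0.873000

1 1 9723/10000
2 2 1927/2000
3 3 9573/10000
4 4 1893/2000
5 5 93/100
6 6 4563/5000
7 7 9049/10000
8 8 873/1000
f(2y,7y) = ((1927/2000)/(9049/10000) − 1)/(5) = 586/45245 ≈ 1.2952%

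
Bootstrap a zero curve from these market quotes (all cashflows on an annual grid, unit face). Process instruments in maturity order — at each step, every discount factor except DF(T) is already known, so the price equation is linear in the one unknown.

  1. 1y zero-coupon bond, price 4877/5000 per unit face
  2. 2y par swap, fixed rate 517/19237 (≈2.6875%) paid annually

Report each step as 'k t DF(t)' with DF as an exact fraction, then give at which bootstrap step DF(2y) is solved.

1 1 4877/5000
2 2 9483/10000
DF(2y) is solved at step 2

step 1 [1y] zero: DF = P = 4877/5000 ≈ 0.975400
step 2 [2y] swap r/1=517/19237: DF=(1 − 517/19237·(0.975400))/(1+517/19237) = 9483/10000 ≈ 0.948300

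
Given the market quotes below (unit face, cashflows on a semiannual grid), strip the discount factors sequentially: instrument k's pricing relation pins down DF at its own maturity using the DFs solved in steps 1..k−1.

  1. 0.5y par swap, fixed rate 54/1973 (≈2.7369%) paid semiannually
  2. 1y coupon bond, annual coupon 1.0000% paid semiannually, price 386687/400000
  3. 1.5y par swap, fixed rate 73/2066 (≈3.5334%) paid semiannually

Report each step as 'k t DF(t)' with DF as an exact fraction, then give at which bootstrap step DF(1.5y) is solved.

1 1/2 1973/2000
2 1 957/1000
3 3/2 9489/10000
DF(1.5y) is solved at step 3

step 1 [0.5y] swap r/2=27/1973: DF=(1 − 27/1973·(0))/(1+27/1973) = 1973/2000 ≈ 0.986500
step 2 [1y] bond c/2=1/200: DF=(386687/400000 − 1/200·(0.986500))/(1+1/200) = 957/1000 ≈ 0.957000
step 3 [1.5y] swap r/2=73/4132: DF=(1 − 73/4132·(0.986500+0.957000))/(1+73/4132) = 9489/10000 ≈ 0.948900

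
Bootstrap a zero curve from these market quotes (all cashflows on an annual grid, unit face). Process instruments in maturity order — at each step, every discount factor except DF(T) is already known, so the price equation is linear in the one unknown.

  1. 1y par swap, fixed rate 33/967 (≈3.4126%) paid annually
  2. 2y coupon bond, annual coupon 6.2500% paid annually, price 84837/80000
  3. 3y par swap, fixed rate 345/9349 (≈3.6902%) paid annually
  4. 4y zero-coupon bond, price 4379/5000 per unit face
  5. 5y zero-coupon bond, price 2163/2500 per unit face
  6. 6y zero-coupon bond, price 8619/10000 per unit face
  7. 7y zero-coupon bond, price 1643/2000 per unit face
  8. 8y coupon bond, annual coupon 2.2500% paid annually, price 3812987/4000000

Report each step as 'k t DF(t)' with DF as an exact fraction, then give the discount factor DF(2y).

step 1 [1y] swap r/1=33/967: DF=(1 − 33/967·(0))/(1+33/967) = 967/1000 ≈ 0.967000
step 2 [2y] bond c/1=1/16: DF=(84837/80000 − 1/16·(0.967000))/(1+1/16) = 2353/2500 ≈ 0.941200
step 3 [3y] swap r/1=345/9349: DF=(1 − 345/9349·(0.967000+0.941200))/(1+345/9349) = 1793/2000 ≈ 0.896500
step 4 [4y] zero: DF = P = 4379/5000 ≈ 0.875800
step 5 [5y] zero: DF = P = 2163/2500 ≈ 0.865200
step 6 [6y] zero: DF = P = 8619/10000 ≈ 0.861900
step 7 [7y] zero: DF = P = 1643/2000 ≈ 0.821500
step 8 [8y] bond c/1=9/400: DF=(3812987/4000000 − 9/400·(0.967000+0.941200+0.896500+0.875800+0.865200+0.861900+0.821500))/(1+9/400) = 497/625 ≈ 0.795200

1 1 967/1000
2 2 2353/2500
3 3 1793/2000
4 4 4379/5000
5 5 2163/2500
6 6 8619/10000
7 7 1643/2000
8 8 497/625
DF(2y) = 2353/2500 ≈ 0.941200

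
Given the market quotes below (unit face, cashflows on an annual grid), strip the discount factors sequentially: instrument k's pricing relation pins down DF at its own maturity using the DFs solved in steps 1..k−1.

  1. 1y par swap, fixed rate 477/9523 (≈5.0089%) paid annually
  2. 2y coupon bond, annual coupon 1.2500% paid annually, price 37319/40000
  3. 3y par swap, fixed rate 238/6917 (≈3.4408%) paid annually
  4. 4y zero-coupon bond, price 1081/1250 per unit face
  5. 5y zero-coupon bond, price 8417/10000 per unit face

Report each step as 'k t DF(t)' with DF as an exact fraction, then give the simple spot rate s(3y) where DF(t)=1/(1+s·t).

step 1 [1y] swap r/1=477/9523: DF=(1 − 477/9523·(0))/(1+477/9523) = 9523/10000 ≈ 0.952300
step 2 [2y] bond c/1=1/80: DF=(37319/40000 − 1/80·(0.952300))/(1+1/80) = 9097/10000 ≈ 0.909700
step 3 [3y] swap r/1=238/6917: DF=(1 − 238/6917·(0.952300+0.909700))/(1+238/6917) = 1131/1250 ≈ 0.904800
step 4 [4y] zero: DF = P = 1081/1250 ≈ 0.864800
step 5 [5y] zero: DF = P = 8417/10000 ≈ 0.841700

1 1 9523/10000
2 2 9097/10000
3 3 1131/1250
4 4 1081/1250
5 5 8417/10000
s(3y) = (1/(1131/1250) − 1)/(3) = 119/3393 ≈ 3.5072%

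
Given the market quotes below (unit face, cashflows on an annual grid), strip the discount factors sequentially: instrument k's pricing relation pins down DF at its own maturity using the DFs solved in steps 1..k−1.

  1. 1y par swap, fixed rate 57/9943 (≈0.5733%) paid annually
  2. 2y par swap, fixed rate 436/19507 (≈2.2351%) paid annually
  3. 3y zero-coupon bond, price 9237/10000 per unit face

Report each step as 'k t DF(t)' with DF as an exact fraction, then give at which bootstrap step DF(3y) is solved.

step 1 [1y] swap r/1=57/9943: DF=(1 − 57/9943·(0))/(1+57/9943) = 9943/10000 ≈ 0.994300
step 2 [2y] swap r/1=436/19507: DF=(1 − 436/19507·(0.994300))/(1+436/19507) = 2391/2500 ≈ 0.956400
step 3 [3y] zero: DF = P = 9237/10000 ≈ 0.923700

1 1 9943/10000
2 2 2391/2500
3 3 9237/10000
DF(3y) is solved at step 3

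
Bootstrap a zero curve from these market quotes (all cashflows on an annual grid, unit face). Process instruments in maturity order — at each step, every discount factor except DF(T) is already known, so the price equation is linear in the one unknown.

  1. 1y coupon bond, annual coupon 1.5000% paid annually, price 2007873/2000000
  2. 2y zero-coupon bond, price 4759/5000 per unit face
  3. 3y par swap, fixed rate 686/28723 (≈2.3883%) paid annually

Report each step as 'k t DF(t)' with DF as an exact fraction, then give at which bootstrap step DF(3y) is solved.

step 1 [1y] bond c/1=3/200: DF=(2007873/2000000 − 3/200·(0))/(1+3/200) = 9891/10000 ≈ 0.989100
step 2 [2y] zero: DF = P = 4759/5000 ≈ 0.951800
step 3 [3y] swap r/1=686/28723: DF=(1 − 686/28723·(0.989100+0.951800))/(1+686/28723) = 4657/5000 ≈ 0.931400

1 1 9891/10000
2 2 4759/5000
3 3 4657/5000
DF(3y) is solved at step 3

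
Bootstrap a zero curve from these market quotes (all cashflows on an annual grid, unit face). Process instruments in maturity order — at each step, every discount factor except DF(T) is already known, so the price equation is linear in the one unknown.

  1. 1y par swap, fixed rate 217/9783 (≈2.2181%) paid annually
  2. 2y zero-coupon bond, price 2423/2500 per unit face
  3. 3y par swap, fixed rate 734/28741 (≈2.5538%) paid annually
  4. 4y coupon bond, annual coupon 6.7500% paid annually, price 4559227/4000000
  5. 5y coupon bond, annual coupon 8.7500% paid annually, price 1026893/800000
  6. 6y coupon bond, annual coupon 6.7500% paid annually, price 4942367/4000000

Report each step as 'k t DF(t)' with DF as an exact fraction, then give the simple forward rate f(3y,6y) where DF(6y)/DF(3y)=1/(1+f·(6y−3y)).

1 1 9783/10000
2 2 2423/2500
3 3 4633/5000
4 4 443/500
5 5 4389/5000
6 6 4321/5000
f(3y,6y) = ((4633/5000)/(4321/5000) − 1)/(3) = 104/4321 ≈ 2.4069%

step 1 [1y] swap r/1=217/9783: DF=(1 − 217/9783·(0))/(1+217/9783) = 9783/10000 ≈ 0.978300
step 2 [2y] zero: DF = P = 2423/2500 ≈ 0.969200
step 3 [3y] swap r/1=734/28741: DF=(1 − 734/28741·(0.978300+0.969200))/(1+734/28741) = 4633/5000 ≈ 0.926600
step 4 [4y] bond c/1=27/400: DF=(4559227/4000000 − 27/400·(0.978300+0.969200+0.926600))/(1+27/400) = 443/500 ≈ 0.886000
step 5 [5y] bond c/1=7/80: DF=(1026893/800000 − 7/80·(0.978300+0.969200+0.926600+0.886000))/(1+7/80) = 4389/5000 ≈ 0.877800
step 6 [6y] bond c/1=27/400: DF=(4942367/4000000 − 27/400·(0.978300+0.969200+0.926600+0.886000+0.877800))/(1+27/400) = 4321/5000 ≈ 0.864200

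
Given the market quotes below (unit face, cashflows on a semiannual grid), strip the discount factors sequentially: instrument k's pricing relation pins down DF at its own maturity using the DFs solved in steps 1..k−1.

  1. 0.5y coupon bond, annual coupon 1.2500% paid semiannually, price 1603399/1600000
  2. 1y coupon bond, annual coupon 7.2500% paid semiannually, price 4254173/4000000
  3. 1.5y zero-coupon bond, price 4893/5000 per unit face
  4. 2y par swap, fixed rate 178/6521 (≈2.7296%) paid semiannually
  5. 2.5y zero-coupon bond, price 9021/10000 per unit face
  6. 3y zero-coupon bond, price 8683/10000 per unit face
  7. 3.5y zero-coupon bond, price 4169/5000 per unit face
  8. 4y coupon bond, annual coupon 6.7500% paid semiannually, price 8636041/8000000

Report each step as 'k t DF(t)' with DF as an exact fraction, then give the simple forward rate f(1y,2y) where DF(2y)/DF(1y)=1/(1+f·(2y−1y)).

step 1 [0.5y] bond c/2=1/160: DF=(1603399/1600000 − 1/160·(0))/(1+1/160) = 9959/10000 ≈ 0.995900
step 2 [1y] bond c/2=29/800: DF=(4254173/4000000 − 29/800·(0.995900))/(1+29/800) = 1983/2000 ≈ 0.991500
step 3 [1.5y] zero: DF = P = 4893/5000 ≈ 0.978600
step 4 [2y] swap r/2=89/6521: DF=(1 − 89/6521·(0.995900+0.991500+0.978600))/(1+89/6521) = 4733/5000 ≈ 0.946600
step 5 [2.5y] zero: DF = P = 9021/10000 ≈ 0.902100
step 6 [3y] zero: DF = P = 8683/10000 ≈ 0.868300
step 7 [3.5y] zero: DF = P = 4169/5000 ≈ 0.833800
step 8 [4y] bond c/2=27/800: DF=(8636041/8000000 − 27/800·(0.995900+0.991500+0.978600+0.946600+0.902100+0.868300+0.833800))/(1+27/800) = 1663/2000 ≈ 0.831500

1 1/2 9959/10000
2 1 1983/2000
3 3/2 4893/5000
4 2 4733/5000
5 5/2 9021/10000
6 3 8683/10000
7 7/2 4169/5000
8 4 1663/2000
f(1y,2y) = ((1983/2000)/(4733/5000) − 1)/(1) = 449/9466 ≈ 4.7433%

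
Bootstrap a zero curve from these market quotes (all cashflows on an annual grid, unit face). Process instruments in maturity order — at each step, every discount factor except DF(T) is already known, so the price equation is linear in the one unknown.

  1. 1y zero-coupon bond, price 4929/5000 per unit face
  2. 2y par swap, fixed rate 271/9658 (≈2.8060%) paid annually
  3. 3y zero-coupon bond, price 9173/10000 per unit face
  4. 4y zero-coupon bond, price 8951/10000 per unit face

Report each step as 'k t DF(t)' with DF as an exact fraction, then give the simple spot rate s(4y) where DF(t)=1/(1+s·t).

step 1 [1y] zero: DF = P = 4929/5000 ≈ 0.985800
step 2 [2y] swap r/1=271/9658: DF=(1 − 271/9658·(0.985800))/(1+271/9658) = 4729/5000 ≈ 0.945800
step 3 [3y] zero: DF = P = 9173/10000 ≈ 0.917300
step 4 [4y] zero: DF = P = 8951/10000 ≈ 0.895100

1 1 4929/5000
2 2 4729/5000
3 3 9173/10000
4 4 8951/10000
s(4y) = (1/(8951/10000) − 1)/(4) = 1049/35804 ≈ 2.9298%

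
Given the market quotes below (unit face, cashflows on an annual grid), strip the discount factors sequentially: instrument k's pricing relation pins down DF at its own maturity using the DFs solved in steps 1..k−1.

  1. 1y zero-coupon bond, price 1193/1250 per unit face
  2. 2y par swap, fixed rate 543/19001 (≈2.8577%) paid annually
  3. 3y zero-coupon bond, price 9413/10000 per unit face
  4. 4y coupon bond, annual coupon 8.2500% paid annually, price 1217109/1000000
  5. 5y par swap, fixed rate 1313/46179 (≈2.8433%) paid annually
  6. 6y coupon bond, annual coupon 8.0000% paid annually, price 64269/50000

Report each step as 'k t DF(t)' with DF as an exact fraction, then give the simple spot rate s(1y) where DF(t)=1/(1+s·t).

1 1 1193/1250
2 2 9457/10000
3 3 9413/10000
4 4 4539/5000
5 5 8687/10000
6 6 8481/10000
s(1y) = (1/(1193/1250) − 1)/(1) = 57/1193 ≈ 4.7779%

step 1 [1y] zero: DF = P = 1193/1250 ≈ 0.954400
step 2 [2y] swap r/1=543/19001: DF=(1 − 543/19001·(0.954400))/(1+543/19001) = 9457/10000 ≈ 0.945700
step 3 [3y] zero: DF = P = 9413/10000 ≈ 0.941300
step 4 [4y] bond c/1=33/400: DF=(1217109/1000000 − 33/400·(0.954400+0.945700+0.941300))/(1+33/400) = 4539/5000 ≈ 0.907800
step 5 [5y] swap r/1=1313/46179: DF=(1 − 1313/46179·(0.954400+0.945700+0.941300+0.907800))/(1+1313/46179) = 8687/10000 ≈ 0.868700
step 6 [6y] bond c/1=2/25: DF=(64269/50000 − 2/25·(0.954400+0.945700+0.941300+0.907800+0.868700))/(1+2/25) = 8481/10000 ≈ 0.848100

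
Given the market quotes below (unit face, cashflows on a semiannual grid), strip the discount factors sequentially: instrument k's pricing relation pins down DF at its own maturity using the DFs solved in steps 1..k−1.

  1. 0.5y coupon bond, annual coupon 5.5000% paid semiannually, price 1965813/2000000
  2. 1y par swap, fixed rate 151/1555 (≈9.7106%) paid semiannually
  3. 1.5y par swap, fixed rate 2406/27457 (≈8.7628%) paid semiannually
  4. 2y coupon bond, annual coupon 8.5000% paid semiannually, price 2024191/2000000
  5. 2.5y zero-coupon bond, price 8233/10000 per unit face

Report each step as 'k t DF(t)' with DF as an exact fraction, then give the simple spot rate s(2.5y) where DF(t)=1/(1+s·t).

step 1 [0.5y] bond c/2=11/400: DF=(1965813/2000000 − 11/400·(0))/(1+11/400) = 4783/5000 ≈ 0.956600
step 2 [1y] swap r/2=151/3110: DF=(1 − 151/3110·(0.956600))/(1+151/3110) = 4547/5000 ≈ 0.909400
step 3 [1.5y] swap r/2=1203/27457: DF=(1 − 1203/27457·(0.956600+0.909400))/(1+1203/27457) = 8797/10000 ≈ 0.879700
step 4 [2y] bond c/2=17/400: DF=(2024191/2000000 − 17/400·(0.956600+0.909400+0.879700))/(1+17/400) = 8589/10000 ≈ 0.858900
step 5 [2.5y] zero: DF = P = 8233/10000 ≈ 0.823300

1 1/2 4783/5000
2 1 4547/5000
3 3/2 8797/10000
4 2 8589/10000
5 5/2 8233/10000
s(2.5y) = (1/(8233/10000) − 1)/(5/2) = 3534/41165 ≈ 8.5850%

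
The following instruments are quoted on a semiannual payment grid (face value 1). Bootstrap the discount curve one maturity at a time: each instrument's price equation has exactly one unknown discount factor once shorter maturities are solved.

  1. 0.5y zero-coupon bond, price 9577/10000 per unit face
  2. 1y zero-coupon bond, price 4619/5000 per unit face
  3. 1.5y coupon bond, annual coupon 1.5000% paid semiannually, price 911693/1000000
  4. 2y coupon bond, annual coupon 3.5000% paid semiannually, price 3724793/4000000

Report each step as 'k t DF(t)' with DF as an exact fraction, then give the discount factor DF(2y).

step 1 [0.5y] zero: DF = P = 9577/10000 ≈ 0.957700
step 2 [1y] zero: DF = P = 4619/5000 ≈ 0.923800
step 3 [1.5y] bond c/2=3/400: DF=(911693/1000000 − 3/400·(0.957700+0.923800))/(1+3/400) = 8909/10000 ≈ 0.890900
step 4 [2y] bond c/2=7/400: DF=(3724793/4000000 − 7/400·(0.957700+0.923800+0.890900))/(1+7/400) = 347/400 ≈ 0.867500

1 1/2 9577/10000
2 1 4619/5000
3 3/2 8909/10000
4 2 347/400
DF(2y) = 347/400 ≈ 0.867500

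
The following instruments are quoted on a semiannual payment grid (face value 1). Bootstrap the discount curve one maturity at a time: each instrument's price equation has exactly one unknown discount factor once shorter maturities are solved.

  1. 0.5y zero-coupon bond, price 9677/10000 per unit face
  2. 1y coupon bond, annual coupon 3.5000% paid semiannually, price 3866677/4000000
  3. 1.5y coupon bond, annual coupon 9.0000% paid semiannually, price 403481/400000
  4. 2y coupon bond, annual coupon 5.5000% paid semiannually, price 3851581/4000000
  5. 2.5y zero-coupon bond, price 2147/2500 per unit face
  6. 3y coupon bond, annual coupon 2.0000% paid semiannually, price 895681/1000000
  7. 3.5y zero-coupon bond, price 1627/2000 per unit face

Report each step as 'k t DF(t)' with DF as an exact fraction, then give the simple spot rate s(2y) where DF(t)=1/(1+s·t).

step 1 [0.5y] zero: DF = P = 9677/10000 ≈ 0.967700
step 2 [1y] bond c/2=7/400: DF=(3866677/4000000 − 7/400·(0.967700))/(1+7/400) = 4667/5000 ≈ 0.933400
step 3 [1.5y] bond c/2=9/200: DF=(403481/400000 − 9/200·(0.967700+0.933400))/(1+9/200) = 4417/5000 ≈ 0.883400
step 4 [2y] bond c/2=11/400: DF=(3851581/4000000 − 11/400·(0.967700+0.933400+0.883400))/(1+11/400) = 4313/5000 ≈ 0.862600
step 5 [2.5y] zero: DF = P = 2147/2500 ≈ 0.858800
step 6 [3y] bond c/2=1/100: DF=(895681/1000000 − 1/100·(0.967700+0.933400+0.883400+0.862600+0.858800))/(1+1/100) = 4211/5000 ≈ 0.842200
step 7 [3.5y] zero: DF = P = 1627/2000 ≈ 0.813500

1 1/2 9677/10000
2 1 4667/5000
3 3/2 4417/5000
4 2 4313/5000
5 5/2 2147/2500
6 3 4211/5000
7 7/2 1627/2000
s(2y) = (1/(4313/5000) − 1)/(2) = 687/8626 ≈ 7.9643%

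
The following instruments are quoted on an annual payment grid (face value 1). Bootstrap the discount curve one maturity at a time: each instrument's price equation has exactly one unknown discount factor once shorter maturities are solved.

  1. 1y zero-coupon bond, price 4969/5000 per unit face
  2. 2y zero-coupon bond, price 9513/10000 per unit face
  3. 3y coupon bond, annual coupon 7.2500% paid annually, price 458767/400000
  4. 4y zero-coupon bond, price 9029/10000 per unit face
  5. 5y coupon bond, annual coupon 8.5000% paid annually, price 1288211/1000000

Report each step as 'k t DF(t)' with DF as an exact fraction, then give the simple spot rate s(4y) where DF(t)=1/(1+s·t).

1 1 4969/5000
2 2 9513/10000
3 3 9379/10000
4 4 9029/10000
5 5 8907/10000
s(4y) = (1/(9029/10000) − 1)/(4) = 971/36116 ≈ 2.6886%

step 1 [1y] zero: DF = P = 4969/5000 ≈ 0.993800
step 2 [2y] zero: DF = P = 9513/10000 ≈ 0.951300
step 3 [3y] bond c/1=29/400: DF=(458767/400000 − 29/400·(0.993800+0.951300))/(1+29/400) = 9379/10000 ≈ 0.937900
step 4 [4y] zero: DF = P = 9029/10000 ≈ 0.902900
step 5 [5y] bond c/1=17/200: DF=(1288211/1000000 − 17/200·(0.993800+0.951300+0.937900+0.902900))/(1+17/200) = 8907/10000 ≈ 0.890700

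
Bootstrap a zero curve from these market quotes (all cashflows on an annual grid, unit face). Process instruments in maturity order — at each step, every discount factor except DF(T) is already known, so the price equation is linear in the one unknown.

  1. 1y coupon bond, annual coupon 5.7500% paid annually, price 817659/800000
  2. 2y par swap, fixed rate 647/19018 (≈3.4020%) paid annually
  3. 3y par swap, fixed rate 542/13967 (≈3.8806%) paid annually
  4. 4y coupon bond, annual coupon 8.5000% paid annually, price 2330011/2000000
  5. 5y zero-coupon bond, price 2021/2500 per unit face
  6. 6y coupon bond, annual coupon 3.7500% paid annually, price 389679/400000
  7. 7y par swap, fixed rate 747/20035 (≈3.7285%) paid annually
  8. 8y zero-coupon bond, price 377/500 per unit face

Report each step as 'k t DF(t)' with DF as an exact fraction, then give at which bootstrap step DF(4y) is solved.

1 1 1933/2000
2 2 9353/10000
3 3 2229/2500
4 4 8549/10000
5 5 2021/2500
6 6 7779/10000
7 7 7759/10000
8 8 377/500
DF(4y) is solved at step 4

step 1 [1y] bond c/1=23/400: DF=(817659/800000 − 23/400·(0))/(1+23/400) = 1933/2000 ≈ 0.966500
step 2 [2y] swap r/1=647/19018: DF=(1 − 647/19018·(0.966500))/(1+647/19018) = 9353/10000 ≈ 0.935300
step 3 [3y] swap r/1=542/13967: DF=(1 − 542/13967·(0.966500+0.935300))/(1+542/13967) = 2229/2500 ≈ 0.891600
step 4 [4y] bond c/1=17/200: DF=(2330011/2000000 − 17/200·(0.966500+0.935300+0.891600))/(1+17/200) = 8549/10000 ≈ 0.854900
step 5 [5y] zero: DF = P = 2021/2500 ≈ 0.808400
step 6 [6y] bond c/1=3/80: DF=(389679/400000 − 3/80·(0.966500+0.935300+0.891600+0.854900+0.808400))/(1+3/80) = 7779/10000 ≈ 0.777900
step 7 [7y] swap r/1=747/20035: DF=(1 − 747/20035·(0.966500+0.935300+0.891600+0.854900+0.808400+0.777900))/(1+747/20035) = 7759/10000 ≈ 0.775900
step 8 [8y] zero: DF = P = 377/500 ≈ 0.754000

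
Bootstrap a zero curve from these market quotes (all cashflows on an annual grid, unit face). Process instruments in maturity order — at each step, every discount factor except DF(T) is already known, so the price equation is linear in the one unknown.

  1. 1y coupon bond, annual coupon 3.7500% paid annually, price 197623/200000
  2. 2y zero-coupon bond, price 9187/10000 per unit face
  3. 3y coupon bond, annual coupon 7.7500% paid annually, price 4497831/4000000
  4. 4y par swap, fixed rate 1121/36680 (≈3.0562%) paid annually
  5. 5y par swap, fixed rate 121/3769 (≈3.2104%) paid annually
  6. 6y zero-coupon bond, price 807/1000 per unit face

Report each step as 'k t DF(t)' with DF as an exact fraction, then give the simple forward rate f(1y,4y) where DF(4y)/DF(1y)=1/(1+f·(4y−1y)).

step 1 [1y] bond c/1=3/80: DF=(197623/200000 − 3/80·(0))/(1+3/80) = 2381/2500 ≈ 0.952400
step 2 [2y] zero: DF = P = 9187/10000 ≈ 0.918700
step 3 [3y] bond c/1=31/400: DF=(4497831/4000000 − 31/400·(0.952400+0.918700))/(1+31/400) = 909/1000 ≈ 0.909000
step 4 [4y] swap r/1=1121/36680: DF=(1 − 1121/36680·(0.952400+0.918700+0.909000))/(1+1121/36680) = 8879/10000 ≈ 0.887900
step 5 [5y] swap r/1=121/3769: DF=(1 − 121/3769·(0.952400+0.918700+0.909000+0.887900))/(1+121/3769) = 2137/2500 ≈ 0.854800
step 6 [6y] zero: DF = P = 807/1000 ≈ 0.807000

1 1 2381/2500
2 2 9187/10000
3 3 909/1000
4 4 8879/10000
5 5 2137/2500
6 6 807/1000
f(1y,4y) = ((2381/2500)/(8879/10000) − 1)/(3) = 215/8879 ≈ 2.4214%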